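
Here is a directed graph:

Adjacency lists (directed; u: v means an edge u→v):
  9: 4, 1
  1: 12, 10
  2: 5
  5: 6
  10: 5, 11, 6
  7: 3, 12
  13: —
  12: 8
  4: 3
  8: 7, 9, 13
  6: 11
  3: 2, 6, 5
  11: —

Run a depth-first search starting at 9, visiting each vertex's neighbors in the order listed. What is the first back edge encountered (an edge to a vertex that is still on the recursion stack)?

7->12

DFS from 9 (visiting each vertex's neighbors in the order listed); mark gray on enter, black on exit:
9 gray
  4 gray
    3 gray
      2 gray
        5 gray
          6 gray
            11 gray
            11 black
          6 black
        5 black
      2 black
      3→6: 6 black — skip
      3→5: 5 black — skip
    3 black
  4 black
  1 gray
    12 gray
      8 gray
        7 gray
          7→3: 3 black — skip
          7→12: 12 is gray → back edge
First back edge: 7 → 12.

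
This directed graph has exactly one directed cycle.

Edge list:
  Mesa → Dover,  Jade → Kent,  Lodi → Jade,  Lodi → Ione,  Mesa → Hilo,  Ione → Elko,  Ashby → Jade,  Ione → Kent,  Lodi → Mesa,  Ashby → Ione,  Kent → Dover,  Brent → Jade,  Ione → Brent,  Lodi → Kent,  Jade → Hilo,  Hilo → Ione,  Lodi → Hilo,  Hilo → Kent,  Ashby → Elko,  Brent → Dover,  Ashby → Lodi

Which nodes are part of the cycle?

Hilo, Ione, Jade, Brent

DFS with gray/black marking from Ione:
Ione gray
  Elko gray
  Elko black
  Kent gray
    Dover gray
    Dover black
  Kent black
  Brent gray
    Brent→Dover: Dover black — skip
    Jade gray
      Jade→Kent: Kent black — skip
      Hilo gray
        Hilo→Kent: Kent black — skip
        Hilo→Ione: Ione is gray → back edge
Back edge closes the cycle Ione → Brent → Jade → Hilo → Ione; its vertices are {Hilo, Ione, Jade, Brent}.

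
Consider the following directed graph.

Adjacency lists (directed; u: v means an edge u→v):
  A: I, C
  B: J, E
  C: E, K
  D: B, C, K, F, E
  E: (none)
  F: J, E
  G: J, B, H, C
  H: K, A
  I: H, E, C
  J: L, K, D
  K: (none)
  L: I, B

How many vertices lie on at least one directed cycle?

A vertex is on a directed cycle iff it belongs to a strongly connected component of size ≥ 2 (or has a self-loop).
The vertices on cycles are {A, B, D, F, H, I, J, L} — 8 in total.

8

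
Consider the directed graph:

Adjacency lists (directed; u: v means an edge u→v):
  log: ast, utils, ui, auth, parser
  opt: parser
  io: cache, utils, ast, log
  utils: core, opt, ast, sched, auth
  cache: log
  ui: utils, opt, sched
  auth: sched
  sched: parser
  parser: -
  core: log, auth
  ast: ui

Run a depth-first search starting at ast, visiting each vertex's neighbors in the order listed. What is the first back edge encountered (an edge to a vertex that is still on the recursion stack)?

log→ast

DFS from ast (visiting each vertex's neighbors in the order listed); mark gray on enter, black on exit:
ast gray
  ui gray
    utils gray
      core gray
        log gray
          log→ast: ast is gray → back edge
First back edge: log → ast.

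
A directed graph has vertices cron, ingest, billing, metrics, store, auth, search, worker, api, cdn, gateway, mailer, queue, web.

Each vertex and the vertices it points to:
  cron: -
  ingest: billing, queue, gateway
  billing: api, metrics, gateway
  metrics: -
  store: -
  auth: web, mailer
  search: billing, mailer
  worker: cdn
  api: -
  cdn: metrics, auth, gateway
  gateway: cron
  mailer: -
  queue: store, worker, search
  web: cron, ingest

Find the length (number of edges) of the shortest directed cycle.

6

For each vertex v, BFS finds the shortest path from v back to v.
The shortest such closed walk is ingest → queue → worker → cdn → auth → web → ingest, length 6.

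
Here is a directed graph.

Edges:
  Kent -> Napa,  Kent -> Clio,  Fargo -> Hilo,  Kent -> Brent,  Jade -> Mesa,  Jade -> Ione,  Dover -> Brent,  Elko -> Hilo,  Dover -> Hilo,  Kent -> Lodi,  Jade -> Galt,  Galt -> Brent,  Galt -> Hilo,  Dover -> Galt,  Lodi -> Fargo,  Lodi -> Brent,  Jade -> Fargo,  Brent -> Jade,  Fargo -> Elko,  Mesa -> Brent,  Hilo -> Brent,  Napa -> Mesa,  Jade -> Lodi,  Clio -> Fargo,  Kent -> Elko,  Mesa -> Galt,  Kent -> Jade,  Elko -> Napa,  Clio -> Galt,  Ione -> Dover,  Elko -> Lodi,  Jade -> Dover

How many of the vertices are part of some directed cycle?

A vertex is on a directed cycle iff it belongs to a strongly connected component of size ≥ 2 (or has a self-loop).
The vertices on cycles are {Elko, Galt, Hilo, Ione, Jade, Lodi, Mesa, Napa, Brent, Dover, Fargo} — 11 in total.

11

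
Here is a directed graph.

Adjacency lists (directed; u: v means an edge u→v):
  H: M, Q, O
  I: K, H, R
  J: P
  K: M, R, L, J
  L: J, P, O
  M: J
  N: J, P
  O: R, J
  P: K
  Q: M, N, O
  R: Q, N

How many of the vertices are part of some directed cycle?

9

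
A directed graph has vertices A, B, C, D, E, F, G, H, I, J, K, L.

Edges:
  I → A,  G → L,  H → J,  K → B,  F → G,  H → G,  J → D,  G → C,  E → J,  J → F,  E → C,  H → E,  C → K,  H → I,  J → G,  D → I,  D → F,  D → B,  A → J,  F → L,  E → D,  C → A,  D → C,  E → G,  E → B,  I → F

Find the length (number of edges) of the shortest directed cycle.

For each vertex v, BFS finds the shortest path from v back to v.
The shortest such closed walk is J → D → C → A → J, length 4.

4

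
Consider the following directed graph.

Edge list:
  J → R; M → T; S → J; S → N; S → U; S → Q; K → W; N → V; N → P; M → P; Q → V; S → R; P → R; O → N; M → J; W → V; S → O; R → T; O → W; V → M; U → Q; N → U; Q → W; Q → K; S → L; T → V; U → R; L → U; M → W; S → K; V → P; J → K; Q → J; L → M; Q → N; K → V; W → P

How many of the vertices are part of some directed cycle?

11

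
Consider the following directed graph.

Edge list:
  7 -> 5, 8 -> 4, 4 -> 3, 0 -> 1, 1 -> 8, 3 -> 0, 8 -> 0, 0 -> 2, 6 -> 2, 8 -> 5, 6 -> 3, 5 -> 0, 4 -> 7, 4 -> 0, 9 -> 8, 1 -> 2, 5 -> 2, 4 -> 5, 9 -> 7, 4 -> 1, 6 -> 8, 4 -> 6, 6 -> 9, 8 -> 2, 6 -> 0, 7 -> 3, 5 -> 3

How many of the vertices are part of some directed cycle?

A vertex is on a directed cycle iff it belongs to a strongly connected component of size ≥ 2 (or has a self-loop).
The vertices on cycles are {0, 1, 3, 4, 5, 6, 7, 8, 9} — 9 in total.

9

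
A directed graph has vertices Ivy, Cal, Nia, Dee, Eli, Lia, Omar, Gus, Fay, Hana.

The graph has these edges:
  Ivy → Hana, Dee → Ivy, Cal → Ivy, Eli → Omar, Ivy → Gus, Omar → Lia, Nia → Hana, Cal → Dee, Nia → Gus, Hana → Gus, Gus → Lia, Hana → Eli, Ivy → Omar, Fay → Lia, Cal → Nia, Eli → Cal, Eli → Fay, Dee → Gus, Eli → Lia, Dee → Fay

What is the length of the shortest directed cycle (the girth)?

4

For each vertex v, BFS finds the shortest path from v back to v.
The shortest such closed walk is Cal → Ivy → Hana → Eli → Cal, length 4.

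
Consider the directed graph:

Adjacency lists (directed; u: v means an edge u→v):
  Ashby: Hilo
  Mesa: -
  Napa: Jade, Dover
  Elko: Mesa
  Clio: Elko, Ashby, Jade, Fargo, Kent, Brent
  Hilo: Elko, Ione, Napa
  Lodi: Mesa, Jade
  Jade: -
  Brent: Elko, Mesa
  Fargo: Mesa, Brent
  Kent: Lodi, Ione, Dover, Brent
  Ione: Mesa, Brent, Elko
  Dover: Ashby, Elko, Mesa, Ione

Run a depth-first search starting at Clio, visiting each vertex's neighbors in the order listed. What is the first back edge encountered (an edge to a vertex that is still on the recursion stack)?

DFS from Clio (visiting each vertex's neighbors in the order listed); mark gray on enter, black on exit:
Clio gray
  Elko gray
    Mesa gray
    Mesa black
  Elko black
  Ashby gray
    Hilo gray
      Hilo→Elko: Elko black — skip
      Ione gray
        Ione→Mesa: Mesa black — skip
        Brent gray
          Brent→Elko: Elko black — skip
          Brent→Mesa: Mesa black — skip
        Brent black
        Ione→Elko: Elko black — skip
      Ione black
      Napa gray
        Jade gray
        Jade black
        Dover gray
          Dover→Ashby: Ashby is gray → back edge
First back edge: Dover → Ashby.

Dover→Ashby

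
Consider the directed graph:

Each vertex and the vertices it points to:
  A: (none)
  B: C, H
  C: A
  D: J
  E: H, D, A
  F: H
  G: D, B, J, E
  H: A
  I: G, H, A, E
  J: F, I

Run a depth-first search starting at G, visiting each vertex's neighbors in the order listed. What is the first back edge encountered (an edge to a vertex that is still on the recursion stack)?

I→G

DFS from G (visiting each vertex's neighbors in the order listed); mark gray on enter, black on exit:
G gray
  D gray
    J gray
      F gray
        H gray
          A gray
          A black
        H black
      F black
      I gray
        I→G: G is gray → back edge
First back edge: I → G.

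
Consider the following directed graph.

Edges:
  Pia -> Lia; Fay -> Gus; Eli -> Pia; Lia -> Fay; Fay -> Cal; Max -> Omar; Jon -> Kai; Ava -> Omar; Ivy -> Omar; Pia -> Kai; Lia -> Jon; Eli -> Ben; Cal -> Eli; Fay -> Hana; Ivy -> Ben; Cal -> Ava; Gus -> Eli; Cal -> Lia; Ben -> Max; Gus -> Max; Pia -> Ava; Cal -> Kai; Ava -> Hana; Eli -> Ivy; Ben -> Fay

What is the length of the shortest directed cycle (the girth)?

For each vertex v, BFS finds the shortest path from v back to v.
The shortest such closed walk is Cal → Lia → Fay → Cal, length 3.

3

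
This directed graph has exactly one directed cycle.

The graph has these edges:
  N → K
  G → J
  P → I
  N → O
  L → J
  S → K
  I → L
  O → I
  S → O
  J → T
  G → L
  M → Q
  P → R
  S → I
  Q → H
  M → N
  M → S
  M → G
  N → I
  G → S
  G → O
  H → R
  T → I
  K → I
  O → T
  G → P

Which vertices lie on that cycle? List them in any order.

DFS with gray/black marking from L:
L gray
  J gray
    T gray
      I gray
        I→L: L is gray → back edge
Back edge closes the cycle L → J → T → I → L; its vertices are {I, J, L, T}.

I, J, L, T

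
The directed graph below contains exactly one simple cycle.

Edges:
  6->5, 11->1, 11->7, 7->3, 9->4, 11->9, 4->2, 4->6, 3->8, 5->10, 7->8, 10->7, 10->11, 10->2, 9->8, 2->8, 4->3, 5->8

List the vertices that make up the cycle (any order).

4, 5, 6, 9, 10, 11

DFS with gray/black marking from 10:
10 gray
  7 gray
    3 gray
      8 gray
      8 black
    3 black
    7→8: 8 black — skip
  7 black
  11 gray
    1 gray
    1 black
    9 gray
      4 gray
        6 gray
          5 gray
            5→10: 10 is gray → back edge
Back edge closes the cycle 10 → 11 → 9 → 4 → 6 → 5 → 10; its vertices are {4, 5, 6, 9, 10, 11}.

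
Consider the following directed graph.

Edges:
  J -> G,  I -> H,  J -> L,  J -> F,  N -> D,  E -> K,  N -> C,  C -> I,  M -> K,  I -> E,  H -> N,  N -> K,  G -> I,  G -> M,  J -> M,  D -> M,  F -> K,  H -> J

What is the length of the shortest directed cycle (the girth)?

For each vertex v, BFS finds the shortest path from v back to v.
The shortest such closed walk is I → H → J → G → I, length 4.

4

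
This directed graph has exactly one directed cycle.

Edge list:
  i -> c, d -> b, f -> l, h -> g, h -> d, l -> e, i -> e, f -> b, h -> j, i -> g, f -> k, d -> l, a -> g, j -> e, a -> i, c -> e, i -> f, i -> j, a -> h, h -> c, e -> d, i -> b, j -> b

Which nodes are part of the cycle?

d, e, l

DFS with gray/black marking from d:
d gray
  b gray
  b black
  l gray
    e gray
      e→d: d is gray → back edge
Back edge closes the cycle d → l → e → d; its vertices are {d, e, l}.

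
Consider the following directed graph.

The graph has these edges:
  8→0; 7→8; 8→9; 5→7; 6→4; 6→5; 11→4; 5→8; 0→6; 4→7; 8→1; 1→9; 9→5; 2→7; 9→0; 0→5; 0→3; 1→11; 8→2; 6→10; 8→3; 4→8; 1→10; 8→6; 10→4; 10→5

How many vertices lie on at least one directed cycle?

11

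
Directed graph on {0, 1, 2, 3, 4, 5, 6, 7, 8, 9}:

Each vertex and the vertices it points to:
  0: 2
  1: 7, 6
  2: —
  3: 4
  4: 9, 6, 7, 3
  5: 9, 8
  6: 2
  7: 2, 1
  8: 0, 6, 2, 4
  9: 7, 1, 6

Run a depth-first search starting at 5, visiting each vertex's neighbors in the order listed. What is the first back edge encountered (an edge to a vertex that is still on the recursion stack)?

1->7

DFS from 5 (visiting each vertex's neighbors in the order listed); mark gray on enter, black on exit:
5 gray
  9 gray
    7 gray
      2 gray
      2 black
      1 gray
        1→7: 7 is gray → back edge
First back edge: 1 → 7.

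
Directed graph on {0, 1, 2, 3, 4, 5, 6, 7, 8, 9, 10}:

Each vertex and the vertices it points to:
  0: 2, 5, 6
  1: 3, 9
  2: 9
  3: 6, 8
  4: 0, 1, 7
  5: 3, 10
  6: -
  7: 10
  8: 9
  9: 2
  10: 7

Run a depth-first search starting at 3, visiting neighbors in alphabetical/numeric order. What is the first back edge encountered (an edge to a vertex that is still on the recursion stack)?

2→9

DFS from 3 (visiting neighbors in alphabetical/numeric order); mark gray on enter, black on exit:
3 gray
  6 gray
  6 black
  8 gray
    9 gray
      2 gray
        2→9: 9 is gray → back edge
First back edge: 2 → 9.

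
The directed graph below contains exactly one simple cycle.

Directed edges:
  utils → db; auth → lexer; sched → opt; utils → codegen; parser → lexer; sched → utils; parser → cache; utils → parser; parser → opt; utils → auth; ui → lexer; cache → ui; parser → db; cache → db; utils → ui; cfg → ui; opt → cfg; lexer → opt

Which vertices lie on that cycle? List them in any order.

DFS with gray/black marking from opt:
opt gray
  cfg gray
    ui gray
      lexer gray
        lexer→opt: opt is gray → back edge
Back edge closes the cycle opt → cfg → ui → lexer → opt; its vertices are {ui, cfg, opt, lexer}.

ui, cfg, opt, lexer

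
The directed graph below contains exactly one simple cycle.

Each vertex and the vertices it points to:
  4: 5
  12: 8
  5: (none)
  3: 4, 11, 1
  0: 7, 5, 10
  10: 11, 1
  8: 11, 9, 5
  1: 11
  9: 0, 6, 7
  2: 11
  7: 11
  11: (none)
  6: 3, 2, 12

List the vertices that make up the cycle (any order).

6, 8, 9, 12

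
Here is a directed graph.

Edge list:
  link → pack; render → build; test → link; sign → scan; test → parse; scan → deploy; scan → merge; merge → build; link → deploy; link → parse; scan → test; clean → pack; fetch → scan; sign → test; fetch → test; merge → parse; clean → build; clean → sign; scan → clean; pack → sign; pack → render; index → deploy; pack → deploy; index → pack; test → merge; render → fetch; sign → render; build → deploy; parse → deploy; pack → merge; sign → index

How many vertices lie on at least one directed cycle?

9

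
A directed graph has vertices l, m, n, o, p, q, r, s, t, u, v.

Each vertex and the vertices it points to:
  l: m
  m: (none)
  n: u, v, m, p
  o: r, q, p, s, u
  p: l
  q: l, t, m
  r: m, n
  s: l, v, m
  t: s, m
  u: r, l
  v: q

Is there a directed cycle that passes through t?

Yes

t is on a cycle iff t can reach itself via ≥1 edge.
t → s → v → q → t — yes.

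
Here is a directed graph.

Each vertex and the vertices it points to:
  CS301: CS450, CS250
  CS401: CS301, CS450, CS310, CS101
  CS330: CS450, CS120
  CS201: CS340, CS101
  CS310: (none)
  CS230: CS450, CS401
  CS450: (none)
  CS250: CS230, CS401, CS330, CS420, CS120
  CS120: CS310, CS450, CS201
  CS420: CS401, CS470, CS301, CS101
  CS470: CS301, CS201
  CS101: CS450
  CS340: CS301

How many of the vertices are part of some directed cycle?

10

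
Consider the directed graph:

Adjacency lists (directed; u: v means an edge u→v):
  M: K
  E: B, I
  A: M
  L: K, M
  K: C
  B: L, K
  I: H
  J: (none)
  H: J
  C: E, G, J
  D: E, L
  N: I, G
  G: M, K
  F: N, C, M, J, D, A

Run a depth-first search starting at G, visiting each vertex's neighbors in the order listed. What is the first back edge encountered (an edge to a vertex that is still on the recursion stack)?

L->K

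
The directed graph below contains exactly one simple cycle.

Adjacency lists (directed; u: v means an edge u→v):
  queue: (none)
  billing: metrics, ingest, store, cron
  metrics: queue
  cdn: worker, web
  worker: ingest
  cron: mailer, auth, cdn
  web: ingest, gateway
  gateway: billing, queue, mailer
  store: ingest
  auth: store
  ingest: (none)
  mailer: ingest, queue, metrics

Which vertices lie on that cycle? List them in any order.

cdn, web, cron, billing, gateway

DFS with gray/black marking from cron:
cron gray
  mailer gray
    ingest gray
    ingest black
    queue gray
    queue black
    metrics gray
      metrics→queue: queue black — skip
    metrics black
  mailer black
  auth gray
    store gray
      store→ingest: ingest black — skip
    store black
  auth black
  cdn gray
    worker gray
      worker→ingest: ingest black — skip
    worker black
    web gray
      web→ingest: ingest black — skip
      gateway gray
        billing gray
          billing→metrics: metrics black — skip
          billing→ingest: ingest black — skip
          billing→store: store black — skip
          billing→cron: cron is gray → back edge
Back edge closes the cycle cron → cdn → web → gateway → billing → cron; its vertices are {cdn, web, cron, billing, gateway}.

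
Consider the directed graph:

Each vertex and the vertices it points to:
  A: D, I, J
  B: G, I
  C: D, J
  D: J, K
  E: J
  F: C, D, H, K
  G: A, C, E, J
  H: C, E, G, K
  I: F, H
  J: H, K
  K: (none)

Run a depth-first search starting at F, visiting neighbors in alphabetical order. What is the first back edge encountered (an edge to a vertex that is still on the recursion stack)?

H->C

DFS from F (visiting neighbors in alphabetical order); mark gray on enter, black on exit:
F gray
  C gray
    D gray
      J gray
        H gray
          H→C: C is gray → back edge
First back edge: H → C.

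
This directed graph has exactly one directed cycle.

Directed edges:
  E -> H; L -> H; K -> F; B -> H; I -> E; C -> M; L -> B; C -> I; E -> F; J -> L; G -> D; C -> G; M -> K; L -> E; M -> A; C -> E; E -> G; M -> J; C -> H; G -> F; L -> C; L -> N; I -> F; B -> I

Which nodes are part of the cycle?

DFS with gray/black marking from L:
L gray
  N gray
  N black
  H gray
  H black
  C gray
    M gray
      J gray
        J→L: L is gray → back edge
Back edge closes the cycle L → C → M → J → L; its vertices are {C, J, L, M}.

C, J, L, M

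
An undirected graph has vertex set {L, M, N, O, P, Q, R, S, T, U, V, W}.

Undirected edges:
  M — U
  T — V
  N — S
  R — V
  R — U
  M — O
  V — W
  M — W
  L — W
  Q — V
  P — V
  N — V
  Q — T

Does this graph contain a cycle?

Yes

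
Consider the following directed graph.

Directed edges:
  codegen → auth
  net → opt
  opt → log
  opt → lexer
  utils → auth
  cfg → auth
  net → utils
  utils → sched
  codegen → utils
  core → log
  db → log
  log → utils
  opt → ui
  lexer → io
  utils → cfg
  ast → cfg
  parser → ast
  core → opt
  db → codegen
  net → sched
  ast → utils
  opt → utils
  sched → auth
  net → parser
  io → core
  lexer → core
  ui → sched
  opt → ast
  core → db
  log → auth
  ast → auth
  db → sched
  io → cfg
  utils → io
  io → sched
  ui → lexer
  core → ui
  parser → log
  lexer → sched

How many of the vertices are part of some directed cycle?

10

A vertex is on a directed cycle iff it belongs to a strongly connected component of size ≥ 2 (or has a self-loop).
The vertices on cycles are {db, io, ui, ast, log, opt, core, lexer, utils, codegen} — 10 in total.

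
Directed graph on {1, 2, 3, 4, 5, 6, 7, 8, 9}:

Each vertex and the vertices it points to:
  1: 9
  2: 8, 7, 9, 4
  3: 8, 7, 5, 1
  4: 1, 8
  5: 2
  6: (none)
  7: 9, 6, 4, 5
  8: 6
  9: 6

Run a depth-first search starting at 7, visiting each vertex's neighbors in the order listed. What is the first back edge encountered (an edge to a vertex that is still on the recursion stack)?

2->7

DFS from 7 (visiting each vertex's neighbors in the order listed); mark gray on enter, black on exit:
7 gray
  9 gray
    6 gray
    6 black
  9 black
  7→6: 6 black — skip
  4 gray
    1 gray
      1→9: 9 black — skip
    1 black
    8 gray
      8→6: 6 black — skip
    8 black
  4 black
  5 gray
    2 gray
      2→8: 8 black — skip
      2→7: 7 is gray → back edge
First back edge: 2 → 7.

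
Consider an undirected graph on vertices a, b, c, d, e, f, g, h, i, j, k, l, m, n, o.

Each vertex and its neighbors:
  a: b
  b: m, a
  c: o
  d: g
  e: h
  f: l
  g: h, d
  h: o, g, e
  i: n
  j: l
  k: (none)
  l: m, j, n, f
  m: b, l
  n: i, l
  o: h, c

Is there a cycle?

DFS, tracking each vertex's parent; an edge to a visited non-parent vertex closes a cycle.
Start from c:
visit c (parent –)
  visit o (parent c)
    visit h (parent o)
      h–o: parent, skip
      visit g (parent h)
        g–h: parent, skip
        visit d (parent g)
          d–g: parent, skip
      visit e (parent h)
        e–h: parent, skip
    o–c: parent, skip
visit a (parent –)
  visit b (parent a)
    visit m (parent b)
      m–b: parent, skip
      visit l (parent m)
        l–m: parent, skip
        visit j (parent l)
          j–l: parent, skip
        visit n (parent l)
          visit i (parent n)
            i–n: parent, skip
          n–l: parent, skip
        visit f (parent l)
          f–l: parent, skip
    b–a: parent, skip
visit k (parent –)
No non-parent visited neighbor found — the graph is a forest.

No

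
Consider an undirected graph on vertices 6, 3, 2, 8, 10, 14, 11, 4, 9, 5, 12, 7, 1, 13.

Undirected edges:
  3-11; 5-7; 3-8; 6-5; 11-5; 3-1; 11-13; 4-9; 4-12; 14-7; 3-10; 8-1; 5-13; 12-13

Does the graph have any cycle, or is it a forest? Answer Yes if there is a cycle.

DFS, tracking each vertex's parent; an edge to a visited non-parent vertex closes a cycle.
Start from 6:
visit 6 (parent –)
  visit 5 (parent 6)
    visit 11 (parent 5)
      visit 13 (parent 11)
        13–5: 5 visited and ≠ parent → cycle
Cycle: 5 – 11 – 13 – 5.

Yes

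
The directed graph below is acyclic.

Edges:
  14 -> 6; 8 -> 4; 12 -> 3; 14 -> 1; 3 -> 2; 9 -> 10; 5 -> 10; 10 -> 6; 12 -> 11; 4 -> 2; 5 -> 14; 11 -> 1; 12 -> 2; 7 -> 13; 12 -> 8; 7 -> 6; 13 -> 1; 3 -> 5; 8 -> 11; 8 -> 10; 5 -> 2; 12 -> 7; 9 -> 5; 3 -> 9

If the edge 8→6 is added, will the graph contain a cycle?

Adding 8→6 creates a cycle iff 6 can already reach 8.
Explore from 6: no path reaches 8. The graph stays acyclic.

No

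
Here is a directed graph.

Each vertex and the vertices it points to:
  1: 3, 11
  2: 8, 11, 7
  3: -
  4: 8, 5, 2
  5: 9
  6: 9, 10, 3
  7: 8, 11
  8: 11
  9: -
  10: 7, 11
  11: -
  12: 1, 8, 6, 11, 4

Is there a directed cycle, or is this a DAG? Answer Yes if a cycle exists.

DFS with white/gray/black marking, starting from 6:
6 gray
  9 gray
  9 black
  10 gray
    7 gray
      8 gray
        11 gray
        11 black
      8 black
      7→11: 11 black — skip
    7 black
    10→11: 11 black — skip
  10 black
  3 gray
  3 black
6 black
1 gray
  1→3: 3 black — skip
  1→11: 11 black — skip
1 black
2 gray
  2→8: 8 black — skip
  2→11: 11 black — skip
  2→7: 7 black — skip
2 black
4 gray
  4→8: 8 black — skip
  5 gray
    5→9: 9 black — skip
  5 black
  4→2: 2 black — skip
4 black
12 gray
  12→1: 1 black — skip
  12→8: 8 black — skip
  12→6: 6 black — skip
  12→11: 11 black — skip
  12→4: 4 black — skip
12 black
Every edge goes to a white or black vertex — no back edge, so the graph is acyclic.

No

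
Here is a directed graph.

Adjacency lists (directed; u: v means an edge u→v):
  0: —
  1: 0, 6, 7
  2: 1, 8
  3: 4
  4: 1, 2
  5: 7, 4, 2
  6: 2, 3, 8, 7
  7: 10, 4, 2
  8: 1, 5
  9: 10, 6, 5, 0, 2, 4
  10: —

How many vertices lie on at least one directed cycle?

8

A vertex is on a directed cycle iff it belongs to a strongly connected component of size ≥ 2 (or has a self-loop).
The vertices on cycles are {1, 2, 3, 4, 5, 6, 7, 8} — 8 in total.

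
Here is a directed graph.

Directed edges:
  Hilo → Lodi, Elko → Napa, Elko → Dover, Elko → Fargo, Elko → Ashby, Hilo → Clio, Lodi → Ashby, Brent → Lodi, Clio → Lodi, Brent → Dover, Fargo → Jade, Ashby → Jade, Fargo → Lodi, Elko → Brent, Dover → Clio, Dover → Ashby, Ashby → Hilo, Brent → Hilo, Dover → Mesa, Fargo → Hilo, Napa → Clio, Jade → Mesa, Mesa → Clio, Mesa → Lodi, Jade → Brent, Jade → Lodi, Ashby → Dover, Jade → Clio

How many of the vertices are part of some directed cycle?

8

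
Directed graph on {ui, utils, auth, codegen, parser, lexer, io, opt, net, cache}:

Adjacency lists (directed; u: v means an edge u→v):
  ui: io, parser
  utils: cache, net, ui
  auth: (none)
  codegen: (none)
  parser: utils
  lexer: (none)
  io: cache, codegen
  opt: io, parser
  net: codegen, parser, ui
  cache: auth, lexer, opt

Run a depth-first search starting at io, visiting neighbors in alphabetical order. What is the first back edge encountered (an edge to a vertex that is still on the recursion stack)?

opt→io

DFS from io (visiting neighbors in alphabetical order); mark gray on enter, black on exit:
io gray
  cache gray
    auth gray
    auth black
    lexer gray
    lexer black
    opt gray
      opt→io: io is gray → back edge
First back edge: opt → io.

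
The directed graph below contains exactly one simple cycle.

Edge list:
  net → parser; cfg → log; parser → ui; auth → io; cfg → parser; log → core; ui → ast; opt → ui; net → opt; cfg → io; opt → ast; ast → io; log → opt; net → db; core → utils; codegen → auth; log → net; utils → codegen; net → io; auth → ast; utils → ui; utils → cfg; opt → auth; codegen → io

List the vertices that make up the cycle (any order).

DFS with gray/black marking from utils:
utils gray
  codegen gray
    auth gray
      ast gray
        io gray
        io black
      ast black
      auth→io: io black — skip
    auth black
    codegen→io: io black — skip
  codegen black
  ui gray
    ui→ast: ast black — skip
  ui black
  cfg gray
    log gray
      net gray
        parser gray
          parser→ui: ui black — skip
        parser black
        opt gray
          opt→ui: ui black — skip
          opt→ast: ast black — skip
          opt→auth: auth black — skip
        opt black
        db gray
        db black
        net→io: io black — skip
      net black
      log→opt: opt black — skip
      core gray
        core→utils: utils is gray → back edge
Back edge closes the cycle utils → cfg → log → core → utils; its vertices are {cfg, log, core, utils}.

cfg, log, core, utils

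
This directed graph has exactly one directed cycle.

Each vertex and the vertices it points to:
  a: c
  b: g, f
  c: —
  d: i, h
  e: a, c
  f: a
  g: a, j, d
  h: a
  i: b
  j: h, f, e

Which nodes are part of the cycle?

DFS with gray/black marking from g:
g gray
  a gray
    c gray
    c black
  a black
  j gray
    h gray
      h→a: a black — skip
    h black
    f gray
      f→a: a black — skip
    f black
    e gray
      e→a: a black — skip
      e→c: c black — skip
    e black
  j black
  d gray
    i gray
      b gray
        b→g: g is gray → back edge
Back edge closes the cycle g → d → i → b → g; its vertices are {b, d, g, i}.

b, d, g, i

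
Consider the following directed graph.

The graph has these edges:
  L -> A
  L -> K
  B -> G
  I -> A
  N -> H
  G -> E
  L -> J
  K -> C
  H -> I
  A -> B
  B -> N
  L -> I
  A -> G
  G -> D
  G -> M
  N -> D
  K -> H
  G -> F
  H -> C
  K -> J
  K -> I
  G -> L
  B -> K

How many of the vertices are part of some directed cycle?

A vertex is on a directed cycle iff it belongs to a strongly connected component of size ≥ 2 (or has a self-loop).
The vertices on cycles are {A, B, G, H, I, K, L, N} — 8 in total.

8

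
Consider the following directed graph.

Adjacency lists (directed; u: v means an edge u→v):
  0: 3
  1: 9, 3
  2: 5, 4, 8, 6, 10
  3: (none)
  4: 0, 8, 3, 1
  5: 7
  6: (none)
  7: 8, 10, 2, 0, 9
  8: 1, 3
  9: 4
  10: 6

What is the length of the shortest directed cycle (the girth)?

3

For each vertex v, BFS finds the shortest path from v back to v.
The shortest such closed walk is 7 → 2 → 5 → 7, length 3.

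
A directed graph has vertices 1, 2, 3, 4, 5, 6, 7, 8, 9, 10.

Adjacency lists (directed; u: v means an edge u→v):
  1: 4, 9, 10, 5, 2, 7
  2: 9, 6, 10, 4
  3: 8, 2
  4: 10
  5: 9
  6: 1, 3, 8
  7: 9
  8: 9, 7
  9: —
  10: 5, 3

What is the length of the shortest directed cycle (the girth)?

3

For each vertex v, BFS finds the shortest path from v back to v.
The shortest such closed walk is 6 → 1 → 2 → 6, length 3.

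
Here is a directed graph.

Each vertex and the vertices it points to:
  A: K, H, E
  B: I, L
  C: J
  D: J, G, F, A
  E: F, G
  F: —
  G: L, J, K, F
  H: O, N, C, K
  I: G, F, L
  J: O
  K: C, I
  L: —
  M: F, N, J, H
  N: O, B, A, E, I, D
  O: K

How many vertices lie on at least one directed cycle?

A vertex is on a directed cycle iff it belongs to a strongly connected component of size ≥ 2 (or has a self-loop).
The vertices on cycles are {A, C, D, G, H, I, J, K, N, O} — 10 in total.

10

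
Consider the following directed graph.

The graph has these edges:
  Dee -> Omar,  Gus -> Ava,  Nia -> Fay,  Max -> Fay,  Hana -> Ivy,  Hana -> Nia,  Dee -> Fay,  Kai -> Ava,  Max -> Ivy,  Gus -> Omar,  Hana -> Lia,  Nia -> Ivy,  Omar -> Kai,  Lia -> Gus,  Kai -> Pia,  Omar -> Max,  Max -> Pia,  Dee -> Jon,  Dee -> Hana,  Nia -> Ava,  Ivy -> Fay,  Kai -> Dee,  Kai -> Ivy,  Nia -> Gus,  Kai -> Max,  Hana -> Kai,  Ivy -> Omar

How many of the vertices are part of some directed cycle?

9

A vertex is on a directed cycle iff it belongs to a strongly connected component of size ≥ 2 (or has a self-loop).
The vertices on cycles are {Dee, Gus, Ivy, Kai, Lia, Max, Nia, Hana, Omar} — 9 in total.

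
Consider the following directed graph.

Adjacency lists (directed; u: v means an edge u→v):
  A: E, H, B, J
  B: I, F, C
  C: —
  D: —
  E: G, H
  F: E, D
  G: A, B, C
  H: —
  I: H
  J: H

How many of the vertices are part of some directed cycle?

A vertex is on a directed cycle iff it belongs to a strongly connected component of size ≥ 2 (or has a self-loop).
The vertices on cycles are {A, B, E, F, G} — 5 in total.

5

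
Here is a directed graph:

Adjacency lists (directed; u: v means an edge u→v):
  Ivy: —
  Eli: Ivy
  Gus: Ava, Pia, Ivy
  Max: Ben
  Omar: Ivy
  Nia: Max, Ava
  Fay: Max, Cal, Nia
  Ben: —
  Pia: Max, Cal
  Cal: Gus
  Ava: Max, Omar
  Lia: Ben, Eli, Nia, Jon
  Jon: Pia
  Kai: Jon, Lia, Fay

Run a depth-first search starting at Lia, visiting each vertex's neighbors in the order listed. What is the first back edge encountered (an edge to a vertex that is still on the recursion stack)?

DFS from Lia (visiting each vertex's neighbors in the order listed); mark gray on enter, black on exit:
Lia gray
  Ben gray
  Ben black
  Eli gray
    Ivy gray
    Ivy black
  Eli black
  Nia gray
    Max gray
      Max→Ben: Ben black — skip
    Max black
    Ava gray
      Ava→Max: Max black — skip
      Omar gray
        Omar→Ivy: Ivy black — skip
      Omar black
    Ava black
  Nia black
  Jon gray
    Pia gray
      Pia→Max: Max black — skip
      Cal gray
        Gus gray
          Gus→Ava: Ava black — skip
          Gus→Pia: Pia is gray → back edge
First back edge: Gus → Pia.

Gus→Pia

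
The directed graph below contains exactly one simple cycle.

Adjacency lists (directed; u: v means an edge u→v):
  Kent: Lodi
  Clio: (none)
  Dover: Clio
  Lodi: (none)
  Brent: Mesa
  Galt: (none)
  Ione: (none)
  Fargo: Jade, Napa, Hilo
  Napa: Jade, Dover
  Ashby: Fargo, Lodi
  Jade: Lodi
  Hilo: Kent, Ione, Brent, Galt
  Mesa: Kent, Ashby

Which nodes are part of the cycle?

Hilo, Mesa, Ashby, Brent, Fargo

DFS with gray/black marking from Fargo:
Fargo gray
  Jade gray
    Lodi gray
    Lodi black
  Jade black
  Napa gray
    Napa→Jade: Jade black — skip
    Dover gray
      Clio gray
      Clio black
    Dover black
  Napa black
  Hilo gray
    Kent gray
      Kent→Lodi: Lodi black — skip
    Kent black
    Ione gray
    Ione black
    Brent gray
      Mesa gray
        Mesa→Kent: Kent black — skip
        Ashby gray
          Ashby→Fargo: Fargo is gray → back edge
Back edge closes the cycle Fargo → Hilo → Brent → Mesa → Ashby → Fargo; its vertices are {Hilo, Mesa, Ashby, Brent, Fargo}.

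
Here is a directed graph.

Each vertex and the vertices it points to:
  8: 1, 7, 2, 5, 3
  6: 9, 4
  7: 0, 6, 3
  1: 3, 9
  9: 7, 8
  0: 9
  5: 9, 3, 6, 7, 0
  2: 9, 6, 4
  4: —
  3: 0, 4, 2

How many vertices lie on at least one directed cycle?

A vertex is on a directed cycle iff it belongs to a strongly connected component of size ≥ 2 (or has a self-loop).
The vertices on cycles are {0, 1, 2, 3, 5, 6, 7, 8, 9} — 9 in total.

9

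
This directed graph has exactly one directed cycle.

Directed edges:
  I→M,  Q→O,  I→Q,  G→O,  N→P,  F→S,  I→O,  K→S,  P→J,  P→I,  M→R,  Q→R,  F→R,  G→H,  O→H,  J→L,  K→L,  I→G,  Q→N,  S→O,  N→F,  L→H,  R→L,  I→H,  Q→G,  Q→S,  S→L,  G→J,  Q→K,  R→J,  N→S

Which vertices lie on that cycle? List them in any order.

I, N, P, Q

DFS with gray/black marking from Q:
Q gray
  N gray
    S gray
      L gray
        H gray
        H black
      L black
      O gray
        O→H: H black — skip
      O black
    S black
    P gray
      J gray
        J→L: L black — skip
      J black
      I gray
        I→O: O black — skip
        I→Q: Q is gray → back edge
Back edge closes the cycle Q → N → P → I → Q; its vertices are {I, N, P, Q}.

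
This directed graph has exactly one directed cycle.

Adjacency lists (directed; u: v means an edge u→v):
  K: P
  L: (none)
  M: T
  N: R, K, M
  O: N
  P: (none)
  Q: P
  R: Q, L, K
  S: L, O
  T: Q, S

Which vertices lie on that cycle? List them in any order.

DFS with gray/black marking from O:
O gray
  N gray
    R gray
      Q gray
        P gray
        P black
      Q black
      L gray
      L black
      K gray
        K→P: P black — skip
      K black
    R black
    N→K: K black — skip
    M gray
      T gray
        T→Q: Q black — skip
        S gray
          S→L: L black — skip
          S→O: O is gray → back edge
Back edge closes the cycle O → N → M → T → S → O; its vertices are {M, N, O, S, T}.

M, N, O, S, T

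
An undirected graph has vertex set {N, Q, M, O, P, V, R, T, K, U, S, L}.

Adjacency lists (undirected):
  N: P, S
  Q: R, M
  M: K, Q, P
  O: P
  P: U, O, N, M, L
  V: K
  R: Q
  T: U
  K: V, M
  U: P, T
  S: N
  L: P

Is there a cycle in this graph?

DFS, tracking each vertex's parent; an edge to a visited non-parent vertex closes a cycle.
Start from U:
visit U (parent –)
  visit P (parent U)
    P–U: parent, skip
    visit O (parent P)
      O–P: parent, skip
    visit N (parent P)
      N–P: parent, skip
      visit S (parent N)
        S–N: parent, skip
    visit M (parent P)
      visit K (parent M)
        visit V (parent K)
          V–K: parent, skip
        K–M: parent, skip
      visit Q (parent M)
        visit R (parent Q)
          R–Q: parent, skip
        Q–M: parent, skip
      M–P: parent, skip
    visit L (parent P)
      L–P: parent, skip
  visit T (parent U)
    T–U: parent, skip
No non-parent visited neighbor found — the graph is a forest.

No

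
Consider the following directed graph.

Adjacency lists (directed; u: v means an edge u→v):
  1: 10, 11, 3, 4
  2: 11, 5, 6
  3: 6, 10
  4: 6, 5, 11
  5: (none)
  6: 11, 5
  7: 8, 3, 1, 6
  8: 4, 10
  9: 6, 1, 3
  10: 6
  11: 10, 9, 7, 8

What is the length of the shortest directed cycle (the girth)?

3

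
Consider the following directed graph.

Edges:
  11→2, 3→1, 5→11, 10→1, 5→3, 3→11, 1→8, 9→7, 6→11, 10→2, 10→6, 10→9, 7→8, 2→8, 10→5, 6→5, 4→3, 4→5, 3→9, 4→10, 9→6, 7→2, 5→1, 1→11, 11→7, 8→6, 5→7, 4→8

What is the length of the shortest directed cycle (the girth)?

For each vertex v, BFS finds the shortest path from v back to v.
The shortest such closed walk is 3 → 9 → 6 → 5 → 3, length 4.

4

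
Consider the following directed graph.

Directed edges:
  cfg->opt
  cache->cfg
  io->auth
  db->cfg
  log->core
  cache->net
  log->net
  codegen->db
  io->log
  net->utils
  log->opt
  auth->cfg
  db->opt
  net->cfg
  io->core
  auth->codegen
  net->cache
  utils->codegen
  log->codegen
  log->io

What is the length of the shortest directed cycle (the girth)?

2

For each vertex v, BFS finds the shortest path from v back to v.
The shortest such closed walk is log → io → log, length 2.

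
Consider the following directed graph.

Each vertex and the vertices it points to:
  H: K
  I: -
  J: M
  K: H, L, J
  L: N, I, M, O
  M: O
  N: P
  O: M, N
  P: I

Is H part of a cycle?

Yes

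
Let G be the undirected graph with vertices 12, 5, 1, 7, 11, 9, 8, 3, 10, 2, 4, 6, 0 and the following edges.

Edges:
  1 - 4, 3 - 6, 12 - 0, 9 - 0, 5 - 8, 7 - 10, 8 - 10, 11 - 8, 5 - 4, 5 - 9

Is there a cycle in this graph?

DFS, tracking each vertex's parent; an edge to a visited non-parent vertex closes a cycle.
Start from 12:
visit 12 (parent –)
  visit 0 (parent 12)
    visit 9 (parent 0)
      9–0: parent, skip
      visit 5 (parent 9)
        visit 8 (parent 5)
          visit 10 (parent 8)
            10–8: parent, skip
            visit 7 (parent 10)
              7–10: parent, skip
          8–5: parent, skip
          visit 11 (parent 8)
            11–8: parent, skip
        5–9: parent, skip
        visit 4 (parent 5)
          4–5: parent, skip
          visit 1 (parent 4)
            1–4: parent, skip
    0–12: parent, skip
visit 3 (parent –)
  visit 6 (parent 3)
    6–3: parent, skip
visit 2 (parent –)
No non-parent visited neighbor found — the graph is a forest.

No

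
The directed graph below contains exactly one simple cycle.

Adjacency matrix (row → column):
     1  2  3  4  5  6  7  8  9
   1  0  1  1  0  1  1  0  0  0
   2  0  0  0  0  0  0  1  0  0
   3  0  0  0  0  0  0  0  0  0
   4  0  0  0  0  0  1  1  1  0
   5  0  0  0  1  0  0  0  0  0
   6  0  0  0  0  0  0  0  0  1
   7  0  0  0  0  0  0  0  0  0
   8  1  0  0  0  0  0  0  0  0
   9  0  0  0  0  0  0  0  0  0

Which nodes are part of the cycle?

1, 4, 5, 8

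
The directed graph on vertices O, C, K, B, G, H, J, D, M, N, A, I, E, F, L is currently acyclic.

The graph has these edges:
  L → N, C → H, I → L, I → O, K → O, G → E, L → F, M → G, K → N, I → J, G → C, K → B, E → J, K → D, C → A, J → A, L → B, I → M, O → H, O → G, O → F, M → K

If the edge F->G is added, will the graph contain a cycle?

Adding F→G creates a cycle iff G can already reach F.
Explore from G: no path reaches F. The graph stays acyclic.

No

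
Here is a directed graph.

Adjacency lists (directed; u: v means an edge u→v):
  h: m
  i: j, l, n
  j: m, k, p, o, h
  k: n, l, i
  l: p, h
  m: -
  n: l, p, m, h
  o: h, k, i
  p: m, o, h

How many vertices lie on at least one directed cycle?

7

A vertex is on a directed cycle iff it belongs to a strongly connected component of size ≥ 2 (or has a self-loop).
The vertices on cycles are {i, j, k, l, n, o, p} — 7 in total.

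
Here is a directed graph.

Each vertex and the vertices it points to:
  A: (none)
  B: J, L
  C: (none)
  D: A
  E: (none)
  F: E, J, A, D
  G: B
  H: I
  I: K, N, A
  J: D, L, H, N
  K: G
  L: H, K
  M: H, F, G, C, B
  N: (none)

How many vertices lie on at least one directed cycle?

A vertex is on a directed cycle iff it belongs to a strongly connected component of size ≥ 2 (or has a self-loop).
The vertices on cycles are {B, G, H, I, J, K, L} — 7 in total.

7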